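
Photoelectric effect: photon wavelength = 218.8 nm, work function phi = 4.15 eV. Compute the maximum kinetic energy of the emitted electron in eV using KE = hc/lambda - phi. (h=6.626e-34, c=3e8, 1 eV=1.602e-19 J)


E_photon = hc / lambda
= (6.626e-34)(3e8) / (218.8e-9)
= 9.0850e-19 J
= 5.671 eV
KE = E_photon - phi
= 5.671 - 4.15
= 1.521 eV

1.521


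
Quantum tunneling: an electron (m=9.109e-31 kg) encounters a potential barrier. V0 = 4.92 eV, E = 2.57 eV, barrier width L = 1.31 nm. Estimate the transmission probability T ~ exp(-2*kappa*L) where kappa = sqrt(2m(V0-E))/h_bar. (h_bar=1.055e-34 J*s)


V0 - E = 2.35 eV = 3.7647e-19 J
kappa = sqrt(2 * m * (V0-E)) / h_bar
= sqrt(2 * 9.109e-31 * 3.7647e-19) / 1.055e-34
= 7.8499e+09 /m
2*kappa*L = 2 * 7.8499e+09 * 1.31e-9
= 20.5667
T = exp(-20.5667) = 1.169501e-09

1.169501e-09


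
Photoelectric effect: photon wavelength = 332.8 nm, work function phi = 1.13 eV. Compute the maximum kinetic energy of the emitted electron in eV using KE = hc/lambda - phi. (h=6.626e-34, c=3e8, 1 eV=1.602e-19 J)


E_photon = hc / lambda
= (6.626e-34)(3e8) / (332.8e-9)
= 5.9730e-19 J
= 3.7284 eV
KE = E_photon - phi
= 3.7284 - 1.13
= 2.5984 eV

2.5984


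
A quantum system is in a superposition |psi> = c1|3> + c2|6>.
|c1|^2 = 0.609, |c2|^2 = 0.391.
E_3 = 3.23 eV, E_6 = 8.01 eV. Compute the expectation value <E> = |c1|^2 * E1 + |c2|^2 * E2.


<E> = |c1|^2 * E1 + |c2|^2 * E2
= 0.609 * 3.23 + 0.391 * 8.01
= 1.9671 + 3.1319
= 5.099 eV

5.099


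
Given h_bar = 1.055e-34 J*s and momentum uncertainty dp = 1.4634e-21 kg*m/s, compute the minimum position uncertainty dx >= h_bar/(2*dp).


dx = h_bar / (2 * dp)
= 1.055e-34 / (2 * 1.4634e-21)
= 1.055e-34 / 2.9268e-21
= 3.6046e-14 m

3.6046e-14


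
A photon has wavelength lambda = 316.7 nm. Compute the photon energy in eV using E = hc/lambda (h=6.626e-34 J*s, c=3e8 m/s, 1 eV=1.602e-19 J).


E = hc / lambda
= (6.626e-34)(3e8) / (316.7e-9)
= 1.9878e-25 / 3.1670e-07
= 6.2766e-19 J
Converting to eV: 6.2766e-19 / 1.602e-19
= 3.918 eV

3.918


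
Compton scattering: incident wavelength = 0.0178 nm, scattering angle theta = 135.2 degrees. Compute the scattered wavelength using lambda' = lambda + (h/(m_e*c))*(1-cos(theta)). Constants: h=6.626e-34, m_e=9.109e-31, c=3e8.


Compton wavelength: h/(m_e*c) = 2.4247e-12 m
d_lambda = 2.4247e-12 * (1 - cos(135.2 deg))
= 2.4247e-12 * 1.709571
= 4.1452e-12 m = 0.004145 nm
lambda' = 0.0178 + 0.004145
= 0.021945 nm

0.021945


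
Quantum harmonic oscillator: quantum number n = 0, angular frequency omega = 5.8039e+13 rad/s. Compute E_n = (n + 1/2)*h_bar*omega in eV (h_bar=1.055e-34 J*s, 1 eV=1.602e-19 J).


E = (n + 1/2) * h_bar * omega
= (0 + 0.5) * 1.055e-34 * 5.8039e+13
= 0.5 * 6.1231e-21
= 3.0616e-21 J
= 0.0191 eV

0.0191


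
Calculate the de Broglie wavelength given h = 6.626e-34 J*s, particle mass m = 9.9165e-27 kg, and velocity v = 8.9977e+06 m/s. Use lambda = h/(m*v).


lambda = h / (m * v)
= 6.626e-34 / (9.9165e-27 * 8.9977e+06)
= 6.626e-34 / 8.9226e-20
= 7.4261e-15 m

7.4261e-15


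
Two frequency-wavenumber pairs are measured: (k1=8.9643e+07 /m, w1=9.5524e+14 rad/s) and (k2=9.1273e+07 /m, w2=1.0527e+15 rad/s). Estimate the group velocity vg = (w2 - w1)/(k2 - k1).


vg = (w2 - w1) / (k2 - k1)
= (1.0527e+15 - 9.5524e+14) / (9.1273e+07 - 8.9643e+07)
= 9.7460e+13 / 1.6300e+06
= 5.9791e+07 m/s

5.9791e+07


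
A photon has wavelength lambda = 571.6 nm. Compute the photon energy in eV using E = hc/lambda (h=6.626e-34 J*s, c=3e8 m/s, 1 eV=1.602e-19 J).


E = hc / lambda
= (6.626e-34)(3e8) / (571.6e-9)
= 1.9878e-25 / 5.7160e-07
= 3.4776e-19 J
Converting to eV: 3.4776e-19 / 1.602e-19
= 2.1708 eV

2.1708


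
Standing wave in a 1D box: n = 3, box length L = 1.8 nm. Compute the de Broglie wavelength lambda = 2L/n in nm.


lambda = 2L / n
= 2 * 1.8 / 3
= 3.6 / 3
= 1.2 nm

1.2


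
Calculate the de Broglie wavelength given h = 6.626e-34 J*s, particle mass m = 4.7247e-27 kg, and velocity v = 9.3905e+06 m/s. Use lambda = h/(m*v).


lambda = h / (m * v)
= 6.626e-34 / (4.7247e-27 * 9.3905e+06)
= 6.626e-34 / 4.4367e-20
= 1.4934e-14 m

1.4934e-14


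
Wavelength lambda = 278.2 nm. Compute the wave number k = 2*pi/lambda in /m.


k = 2 * pi / lambda
= 6.2832 / (278.2e-9)
= 6.2832 / 2.7820e-07
= 2.2585e+07 /m

2.2585e+07


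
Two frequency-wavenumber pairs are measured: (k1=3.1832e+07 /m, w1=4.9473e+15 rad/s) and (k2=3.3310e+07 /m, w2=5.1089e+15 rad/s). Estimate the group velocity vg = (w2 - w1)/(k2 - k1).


vg = (w2 - w1) / (k2 - k1)
= (5.1089e+15 - 4.9473e+15) / (3.3310e+07 - 3.1832e+07)
= 1.6160e+14 / 1.4780e+06
= 1.0934e+08 m/s

1.0934e+08


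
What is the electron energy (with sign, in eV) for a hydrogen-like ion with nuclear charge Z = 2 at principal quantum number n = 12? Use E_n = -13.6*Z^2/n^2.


E_n = -13.6 * Z^2 / n^2
= -13.6 * 2^2 / 12^2
= -13.6 * 4 / 144
= -0.3778 eV

-0.3778


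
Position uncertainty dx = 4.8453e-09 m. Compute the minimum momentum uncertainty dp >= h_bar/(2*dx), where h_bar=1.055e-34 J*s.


dp = h_bar / (2 * dx)
= 1.055e-34 / (2 * 4.8453e-09)
= 1.055e-34 / 9.6906e-09
= 1.0887e-26 kg*m/s

1.0887e-26


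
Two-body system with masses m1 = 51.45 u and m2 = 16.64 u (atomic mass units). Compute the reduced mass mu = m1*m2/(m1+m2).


mu = m1 * m2 / (m1 + m2)
= 51.45 * 16.64 / (51.45 + 16.64)
= 856.128 / 68.09
= 12.5735 u

12.5735


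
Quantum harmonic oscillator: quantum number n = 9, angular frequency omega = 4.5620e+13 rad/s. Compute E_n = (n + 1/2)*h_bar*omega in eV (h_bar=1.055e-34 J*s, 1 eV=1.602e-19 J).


E = (n + 1/2) * h_bar * omega
= (9 + 0.5) * 1.055e-34 * 4.5620e+13
= 9.5 * 4.8129e-21
= 4.5723e-20 J
= 0.2854 eV

0.2854


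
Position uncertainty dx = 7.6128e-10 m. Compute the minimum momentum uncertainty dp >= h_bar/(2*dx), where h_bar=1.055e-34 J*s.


dp = h_bar / (2 * dx)
= 1.055e-34 / (2 * 7.6128e-10)
= 1.055e-34 / 1.5226e-09
= 6.9291e-26 kg*m/s

6.9291e-26


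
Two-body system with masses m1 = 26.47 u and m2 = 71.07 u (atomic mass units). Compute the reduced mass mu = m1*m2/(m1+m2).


mu = m1 * m2 / (m1 + m2)
= 26.47 * 71.07 / (26.47 + 71.07)
= 1881.2229 / 97.54
= 19.2867 u

19.2867


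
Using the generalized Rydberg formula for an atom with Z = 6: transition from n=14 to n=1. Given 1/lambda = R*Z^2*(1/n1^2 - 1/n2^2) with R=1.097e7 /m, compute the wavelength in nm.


1/lambda = R * Z^2 * (1/n1^2 - 1/n2^2)
= 1.097e7 * 6^2 * (1/1^2 - 1/14^2)
= 1.097e7 * 36 * (1.0 - 0.005102)
= 3.9291e+08 /m
lambda = 1 / 3.9291e+08
= 2.5451 nm

2.5451


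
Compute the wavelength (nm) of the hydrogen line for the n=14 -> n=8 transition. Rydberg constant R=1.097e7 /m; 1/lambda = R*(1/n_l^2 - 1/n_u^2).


1/lambda = R * (1/n_l^2 - 1/n_u^2)
= 1.097e7 * (1/8^2 - 1/14^2)
= 1.097e7 * (0.015625 - 0.005102)
= 1.097e7 * 0.010523
= 1.1544e+05 /m
lambda = 1 / 1.1544e+05 = 8662.7441 nm

8662.7441


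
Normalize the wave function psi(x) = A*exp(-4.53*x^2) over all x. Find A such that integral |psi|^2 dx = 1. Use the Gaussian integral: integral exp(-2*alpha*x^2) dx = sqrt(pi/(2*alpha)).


integral |psi|^2 dx = A^2 * sqrt(pi/(2*alpha)) = 1
A^2 = sqrt(2*alpha/pi)
= sqrt(2 * 4.53 / pi)
= 1.698201
A = sqrt(1.698201)
= 1.3032

1.3032


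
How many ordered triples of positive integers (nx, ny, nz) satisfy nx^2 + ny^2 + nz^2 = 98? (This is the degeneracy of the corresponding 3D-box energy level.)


Enumerate all (nx, ny, nz) with nx^2 + ny^2 + nz^2 = 98:
(1,4,9)
(1,9,4)
(3,5,8)
(3,8,5)
(4,1,9)
(4,9,1)
(5,3,8)
(5,8,3)
(8,3,5)
(8,5,3)
(9,1,4)
(9,4,1)
Total degeneracy = 12

12


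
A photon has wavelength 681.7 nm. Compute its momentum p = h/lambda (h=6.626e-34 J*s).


p = h / lambda
= 6.626e-34 / (681.7e-9)
= 6.626e-34 / 6.8170e-07
= 9.7198e-28 kg*m/s

9.7198e-28


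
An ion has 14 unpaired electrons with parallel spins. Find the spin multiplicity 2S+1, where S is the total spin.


Total spin S = N * (1/2) = 14 * 0.5 = 7.0
Spin multiplicity = 2S + 1
= 2 * 7.0 + 1
= 15

15


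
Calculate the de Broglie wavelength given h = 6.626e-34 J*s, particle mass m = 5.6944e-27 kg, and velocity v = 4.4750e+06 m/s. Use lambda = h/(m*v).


lambda = h / (m * v)
= 6.626e-34 / (5.6944e-27 * 4.4750e+06)
= 6.626e-34 / 2.5482e-20
= 2.6002e-14 m

2.6002e-14


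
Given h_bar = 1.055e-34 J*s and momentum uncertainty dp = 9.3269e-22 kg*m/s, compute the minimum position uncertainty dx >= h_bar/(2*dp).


dx = h_bar / (2 * dp)
= 1.055e-34 / (2 * 9.3269e-22)
= 1.055e-34 / 1.8654e-21
= 5.6557e-14 m

5.6557e-14


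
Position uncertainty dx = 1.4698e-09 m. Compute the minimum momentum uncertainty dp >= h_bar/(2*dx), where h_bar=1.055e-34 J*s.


dp = h_bar / (2 * dx)
= 1.055e-34 / (2 * 1.4698e-09)
= 1.055e-34 / 2.9396e-09
= 3.5889e-26 kg*m/s

3.5889e-26


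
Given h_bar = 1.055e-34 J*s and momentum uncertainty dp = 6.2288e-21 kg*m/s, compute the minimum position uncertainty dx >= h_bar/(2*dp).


dx = h_bar / (2 * dp)
= 1.055e-34 / (2 * 6.2288e-21)
= 1.055e-34 / 1.2458e-20
= 8.4687e-15 m

8.4687e-15


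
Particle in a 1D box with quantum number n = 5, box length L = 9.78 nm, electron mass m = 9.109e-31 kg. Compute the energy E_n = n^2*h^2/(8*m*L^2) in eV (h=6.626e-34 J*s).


E = n^2 * h^2 / (8 * m * L^2)
= 5^2 * (6.626e-34)^2 / (8 * 9.109e-31 * (9.78e-9)^2)
= 25 * 4.3904e-67 / (8 * 9.109e-31 * 9.5648e-17)
= 1.5747e-20 J
= 0.0983 eV

0.0983


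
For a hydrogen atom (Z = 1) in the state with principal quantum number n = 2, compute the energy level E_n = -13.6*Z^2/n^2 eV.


E_n = -13.6 * Z^2 / n^2
= -13.6 * 1^2 / 2^2
= -13.6 * 1 / 4
= -3.4 eV

-3.4


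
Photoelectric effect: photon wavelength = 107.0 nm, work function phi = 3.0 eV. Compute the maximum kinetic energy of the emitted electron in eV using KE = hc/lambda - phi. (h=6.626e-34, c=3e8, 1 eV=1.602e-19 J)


E_photon = hc / lambda
= (6.626e-34)(3e8) / (107.0e-9)
= 1.8578e-18 J
= 11.5965 eV
KE = E_photon - phi
= 11.5965 - 3.0
= 8.5965 eV

8.5965


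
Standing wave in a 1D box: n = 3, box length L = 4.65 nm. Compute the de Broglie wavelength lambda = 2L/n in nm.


lambda = 2L / n
= 2 * 4.65 / 3
= 9.3 / 3
= 3.1 nm

3.1


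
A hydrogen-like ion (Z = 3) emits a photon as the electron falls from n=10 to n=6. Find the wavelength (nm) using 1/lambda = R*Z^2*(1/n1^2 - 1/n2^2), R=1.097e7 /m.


1/lambda = R * Z^2 * (1/n1^2 - 1/n2^2)
= 1.097e7 * 3^2 * (1/6^2 - 1/10^2)
= 1.097e7 * 9 * (0.027778 - 0.01)
= 1.7552e+06 /m
lambda = 1 / 1.7552e+06
= 569.7356 nm

569.7356


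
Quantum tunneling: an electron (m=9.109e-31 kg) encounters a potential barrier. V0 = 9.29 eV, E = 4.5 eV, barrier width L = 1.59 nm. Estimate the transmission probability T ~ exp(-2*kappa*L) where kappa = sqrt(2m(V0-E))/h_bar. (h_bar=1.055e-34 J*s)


V0 - E = 4.79 eV = 7.6736e-19 J
kappa = sqrt(2 * m * (V0-E)) / h_bar
= sqrt(2 * 9.109e-31 * 7.6736e-19) / 1.055e-34
= 1.1207e+10 /m
2*kappa*L = 2 * 1.1207e+10 * 1.59e-9
= 35.6389
T = exp(-35.6389) = 3.328373e-16

3.328373e-16


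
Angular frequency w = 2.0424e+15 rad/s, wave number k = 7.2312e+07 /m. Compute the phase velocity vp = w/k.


vp = w / k
= 2.0424e+15 / 7.2312e+07
= 2.8244e+07 m/s

2.8244e+07


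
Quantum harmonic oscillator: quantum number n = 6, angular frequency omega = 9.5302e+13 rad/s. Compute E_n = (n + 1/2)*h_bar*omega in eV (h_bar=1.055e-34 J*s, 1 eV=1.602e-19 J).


E = (n + 1/2) * h_bar * omega
= (6 + 0.5) * 1.055e-34 * 9.5302e+13
= 6.5 * 1.0054e-20
= 6.5353e-20 J
= 0.4079 eV

0.4079


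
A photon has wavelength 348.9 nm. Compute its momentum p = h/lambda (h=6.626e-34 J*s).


p = h / lambda
= 6.626e-34 / (348.9e-9)
= 6.626e-34 / 3.4890e-07
= 1.8991e-27 kg*m/s

1.8991e-27


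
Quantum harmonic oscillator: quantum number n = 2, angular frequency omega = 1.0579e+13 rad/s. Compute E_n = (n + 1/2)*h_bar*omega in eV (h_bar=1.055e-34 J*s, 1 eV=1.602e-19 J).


E = (n + 1/2) * h_bar * omega
= (2 + 0.5) * 1.055e-34 * 1.0579e+13
= 2.5 * 1.1161e-21
= 2.7902e-21 J
= 0.0174 eV

0.0174


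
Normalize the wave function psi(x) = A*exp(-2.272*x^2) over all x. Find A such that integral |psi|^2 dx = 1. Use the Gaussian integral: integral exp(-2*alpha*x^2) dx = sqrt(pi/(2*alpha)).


integral |psi|^2 dx = A^2 * sqrt(pi/(2*alpha)) = 1
A^2 = sqrt(2*alpha/pi)
= sqrt(2 * 2.272 / pi)
= 1.202664
A = sqrt(1.202664)
= 1.0967

1.0967


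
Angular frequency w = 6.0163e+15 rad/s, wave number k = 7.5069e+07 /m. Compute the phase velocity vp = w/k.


vp = w / k
= 6.0163e+15 / 7.5069e+07
= 8.0144e+07 m/s

8.0144e+07


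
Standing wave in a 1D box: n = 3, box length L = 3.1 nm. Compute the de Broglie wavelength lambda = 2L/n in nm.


lambda = 2L / n
= 2 * 3.1 / 3
= 6.2 / 3
= 2.0667 nm

2.0667


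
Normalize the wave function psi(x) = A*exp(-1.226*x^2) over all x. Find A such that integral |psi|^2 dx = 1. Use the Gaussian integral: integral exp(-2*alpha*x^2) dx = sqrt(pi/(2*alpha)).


integral |psi|^2 dx = A^2 * sqrt(pi/(2*alpha)) = 1
A^2 = sqrt(2*alpha/pi)
= sqrt(2 * 1.226 / pi)
= 0.883457
A = sqrt(0.883457)
= 0.9399

0.9399


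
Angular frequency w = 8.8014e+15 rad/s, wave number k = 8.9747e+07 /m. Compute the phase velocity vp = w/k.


vp = w / k
= 8.8014e+15 / 8.9747e+07
= 9.8069e+07 m/s

9.8069e+07


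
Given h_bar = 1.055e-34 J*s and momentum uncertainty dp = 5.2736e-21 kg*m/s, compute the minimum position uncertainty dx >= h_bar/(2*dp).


dx = h_bar / (2 * dp)
= 1.055e-34 / (2 * 5.2736e-21)
= 1.055e-34 / 1.0547e-20
= 1.0003e-14 m

1.0003e-14


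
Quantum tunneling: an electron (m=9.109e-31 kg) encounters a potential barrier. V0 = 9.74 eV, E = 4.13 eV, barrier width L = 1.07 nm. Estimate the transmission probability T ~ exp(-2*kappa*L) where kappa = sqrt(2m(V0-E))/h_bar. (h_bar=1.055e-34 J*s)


V0 - E = 5.61 eV = 8.9872e-19 J
kappa = sqrt(2 * m * (V0-E)) / h_bar
= sqrt(2 * 9.109e-31 * 8.9872e-19) / 1.055e-34
= 1.2129e+10 /m
2*kappa*L = 2 * 1.2129e+10 * 1.07e-9
= 25.9552
T = exp(-25.9552) = 5.343191e-12

5.343191e-12


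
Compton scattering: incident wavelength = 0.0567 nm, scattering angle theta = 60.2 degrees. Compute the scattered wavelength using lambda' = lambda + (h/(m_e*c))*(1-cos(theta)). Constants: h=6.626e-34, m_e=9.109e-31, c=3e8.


Compton wavelength: h/(m_e*c) = 2.4247e-12 m
d_lambda = 2.4247e-12 * (1 - cos(60.2 deg))
= 2.4247e-12 * 0.503026
= 1.2197e-12 m = 0.00122 nm
lambda' = 0.0567 + 0.00122
= 0.05792 nm

0.05792


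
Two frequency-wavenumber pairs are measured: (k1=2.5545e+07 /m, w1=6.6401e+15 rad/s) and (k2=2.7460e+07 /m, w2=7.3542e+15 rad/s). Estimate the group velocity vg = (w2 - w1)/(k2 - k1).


vg = (w2 - w1) / (k2 - k1)
= (7.3542e+15 - 6.6401e+15) / (2.7460e+07 - 2.5545e+07)
= 7.1410e+14 / 1.9150e+06
= 3.7290e+08 m/s

3.7290e+08


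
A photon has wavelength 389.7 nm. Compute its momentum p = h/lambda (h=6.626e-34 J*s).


p = h / lambda
= 6.626e-34 / (389.7e-9)
= 6.626e-34 / 3.8970e-07
= 1.7003e-27 kg*m/s

1.7003e-27


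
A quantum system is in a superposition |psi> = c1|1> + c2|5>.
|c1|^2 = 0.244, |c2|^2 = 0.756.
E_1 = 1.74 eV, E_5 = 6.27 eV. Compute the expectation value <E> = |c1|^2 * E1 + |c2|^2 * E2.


<E> = |c1|^2 * E1 + |c2|^2 * E2
= 0.244 * 1.74 + 0.756 * 6.27
= 0.4246 + 4.7401
= 5.1647 eV

5.1647


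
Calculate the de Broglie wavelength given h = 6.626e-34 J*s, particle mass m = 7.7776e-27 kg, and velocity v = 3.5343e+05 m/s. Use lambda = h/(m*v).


lambda = h / (m * v)
= 6.626e-34 / (7.7776e-27 * 3.5343e+05)
= 6.626e-34 / 2.7488e-21
= 2.4105e-13 m

2.4105e-13


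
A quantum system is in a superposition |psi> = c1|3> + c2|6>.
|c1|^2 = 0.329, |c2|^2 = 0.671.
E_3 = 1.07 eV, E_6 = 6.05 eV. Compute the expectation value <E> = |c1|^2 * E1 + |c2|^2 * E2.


<E> = |c1|^2 * E1 + |c2|^2 * E2
= 0.329 * 1.07 + 0.671 * 6.05
= 0.352 + 4.0595
= 4.4116 eV

4.4116


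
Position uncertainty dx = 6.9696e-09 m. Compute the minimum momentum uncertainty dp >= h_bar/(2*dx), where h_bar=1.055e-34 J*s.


dp = h_bar / (2 * dx)
= 1.055e-34 / (2 * 6.9696e-09)
= 1.055e-34 / 1.3939e-08
= 7.5686e-27 kg*m/s

7.5686e-27


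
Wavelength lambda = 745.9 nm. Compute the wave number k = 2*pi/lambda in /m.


k = 2 * pi / lambda
= 6.2832 / (745.9e-9)
= 6.2832 / 7.4590e-07
= 8.4236e+06 /m

8.4236e+06


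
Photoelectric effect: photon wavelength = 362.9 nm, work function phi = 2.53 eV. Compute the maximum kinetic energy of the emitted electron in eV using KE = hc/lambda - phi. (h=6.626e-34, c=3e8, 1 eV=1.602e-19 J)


E_photon = hc / lambda
= (6.626e-34)(3e8) / (362.9e-9)
= 5.4775e-19 J
= 3.4192 eV
KE = E_photon - phi
= 3.4192 - 2.53
= 0.8892 eV

0.8892


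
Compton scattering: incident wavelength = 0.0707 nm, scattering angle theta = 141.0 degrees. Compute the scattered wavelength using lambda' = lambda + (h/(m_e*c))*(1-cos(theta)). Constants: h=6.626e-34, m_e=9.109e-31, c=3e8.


Compton wavelength: h/(m_e*c) = 2.4247e-12 m
d_lambda = 2.4247e-12 * (1 - cos(141.0 deg))
= 2.4247e-12 * 1.777146
= 4.3091e-12 m = 0.004309 nm
lambda' = 0.0707 + 0.004309
= 0.075009 nm

0.075009


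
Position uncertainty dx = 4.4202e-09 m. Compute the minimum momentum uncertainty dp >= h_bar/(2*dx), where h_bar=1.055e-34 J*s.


dp = h_bar / (2 * dx)
= 1.055e-34 / (2 * 4.4202e-09)
= 1.055e-34 / 8.8404e-09
= 1.1934e-26 kg*m/s

1.1934e-26


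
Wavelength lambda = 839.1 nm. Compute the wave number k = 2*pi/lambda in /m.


k = 2 * pi / lambda
= 6.2832 / (839.1e-9)
= 6.2832 / 8.3910e-07
= 7.4880e+06 /m

7.4880e+06


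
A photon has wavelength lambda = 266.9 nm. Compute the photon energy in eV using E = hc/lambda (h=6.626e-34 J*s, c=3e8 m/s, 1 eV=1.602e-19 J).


E = hc / lambda
= (6.626e-34)(3e8) / (266.9e-9)
= 1.9878e-25 / 2.6690e-07
= 7.4477e-19 J
Converting to eV: 7.4477e-19 / 1.602e-19
= 4.649 eV

4.649


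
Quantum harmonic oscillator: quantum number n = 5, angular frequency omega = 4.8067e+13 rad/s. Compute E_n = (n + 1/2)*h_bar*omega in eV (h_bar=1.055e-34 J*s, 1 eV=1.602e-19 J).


E = (n + 1/2) * h_bar * omega
= (5 + 0.5) * 1.055e-34 * 4.8067e+13
= 5.5 * 5.0711e-21
= 2.7891e-20 J
= 0.1741 eV

0.1741


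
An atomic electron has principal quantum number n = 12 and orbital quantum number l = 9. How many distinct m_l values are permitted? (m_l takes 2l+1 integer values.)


m_l ranges from -l to +l in integer steps
So m_l goes from -9 to +9
Count = 2l + 1 = 2*9 + 1
= 19

19


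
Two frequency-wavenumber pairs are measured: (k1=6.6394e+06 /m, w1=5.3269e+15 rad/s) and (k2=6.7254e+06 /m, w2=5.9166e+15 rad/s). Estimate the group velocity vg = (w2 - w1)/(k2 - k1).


vg = (w2 - w1) / (k2 - k1)
= (5.9166e+15 - 5.3269e+15) / (6.7254e+06 - 6.6394e+06)
= 5.8970e+14 / 8.6000e+04
= 6.8570e+09 m/s

6.8570e+09


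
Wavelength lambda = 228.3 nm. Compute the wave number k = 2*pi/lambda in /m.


k = 2 * pi / lambda
= 6.2832 / (228.3e-9)
= 6.2832 / 2.2830e-07
= 2.7522e+07 /m

2.7522e+07


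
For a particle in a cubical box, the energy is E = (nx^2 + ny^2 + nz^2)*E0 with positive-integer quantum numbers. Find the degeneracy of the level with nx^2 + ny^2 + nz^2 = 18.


Enumerate all (nx, ny, nz) with nx^2 + ny^2 + nz^2 = 18:
(1,1,4)
(1,4,1)
(4,1,1)
Total degeneracy = 3

3


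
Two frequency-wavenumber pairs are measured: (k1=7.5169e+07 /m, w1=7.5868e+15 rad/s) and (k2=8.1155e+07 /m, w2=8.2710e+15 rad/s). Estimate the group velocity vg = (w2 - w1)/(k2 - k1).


vg = (w2 - w1) / (k2 - k1)
= (8.2710e+15 - 7.5868e+15) / (8.1155e+07 - 7.5169e+07)
= 6.8420e+14 / 5.9860e+06
= 1.1430e+08 m/s

1.1430e+08


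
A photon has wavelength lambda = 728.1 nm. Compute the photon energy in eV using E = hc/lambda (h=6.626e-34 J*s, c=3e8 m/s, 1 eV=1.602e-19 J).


E = hc / lambda
= (6.626e-34)(3e8) / (728.1e-9)
= 1.9878e-25 / 7.2810e-07
= 2.7301e-19 J
Converting to eV: 2.7301e-19 / 1.602e-19
= 1.7042 eV

1.7042


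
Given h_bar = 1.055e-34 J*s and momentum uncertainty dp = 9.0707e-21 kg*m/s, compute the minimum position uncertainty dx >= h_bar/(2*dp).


dx = h_bar / (2 * dp)
= 1.055e-34 / (2 * 9.0707e-21)
= 1.055e-34 / 1.8141e-20
= 5.8154e-15 m

5.8154e-15


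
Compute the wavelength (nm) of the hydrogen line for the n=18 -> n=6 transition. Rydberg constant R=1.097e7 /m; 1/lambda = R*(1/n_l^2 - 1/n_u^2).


1/lambda = R * (1/n_l^2 - 1/n_u^2)
= 1.097e7 * (1/6^2 - 1/18^2)
= 1.097e7 * (0.027778 - 0.003086)
= 1.097e7 * 0.024691
= 2.7086e+05 /m
lambda = 1 / 2.7086e+05 = 3691.887 nm

3691.887


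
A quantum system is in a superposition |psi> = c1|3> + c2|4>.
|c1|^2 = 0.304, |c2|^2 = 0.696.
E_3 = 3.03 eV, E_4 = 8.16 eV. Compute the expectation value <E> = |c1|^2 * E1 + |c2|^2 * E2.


<E> = |c1|^2 * E1 + |c2|^2 * E2
= 0.304 * 3.03 + 0.696 * 8.16
= 0.9211 + 5.6794
= 6.6005 eV

6.6005


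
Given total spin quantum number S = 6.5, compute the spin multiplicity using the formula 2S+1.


Spin multiplicity = 2S + 1
= 2 * 6.5 + 1
= 13.0 + 1
= 14

14


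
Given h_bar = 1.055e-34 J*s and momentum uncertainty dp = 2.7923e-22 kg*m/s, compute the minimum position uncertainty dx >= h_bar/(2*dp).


dx = h_bar / (2 * dp)
= 1.055e-34 / (2 * 2.7923e-22)
= 1.055e-34 / 5.5846e-22
= 1.8891e-13 m

1.8891e-13


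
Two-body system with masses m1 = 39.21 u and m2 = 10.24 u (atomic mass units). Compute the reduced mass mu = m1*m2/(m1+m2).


mu = m1 * m2 / (m1 + m2)
= 39.21 * 10.24 / (39.21 + 10.24)
= 401.5104 / 49.45
= 8.1195 u

8.1195


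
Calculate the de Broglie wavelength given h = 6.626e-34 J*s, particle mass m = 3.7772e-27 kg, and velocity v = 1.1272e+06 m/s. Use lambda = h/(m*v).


lambda = h / (m * v)
= 6.626e-34 / (3.7772e-27 * 1.1272e+06)
= 6.626e-34 / 4.2577e-21
= 1.5563e-13 m

1.5563e-13


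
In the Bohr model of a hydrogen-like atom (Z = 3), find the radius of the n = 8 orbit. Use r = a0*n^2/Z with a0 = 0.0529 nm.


r = a0 * n^2 / Z
= 0.0529 * 8^2 / 3
= 0.0529 * 64 / 3
= 1.1285 nm

1.1285


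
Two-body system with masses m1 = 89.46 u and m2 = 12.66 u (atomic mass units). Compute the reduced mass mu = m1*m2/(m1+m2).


mu = m1 * m2 / (m1 + m2)
= 89.46 * 12.66 / (89.46 + 12.66)
= 1132.5636 / 102.12
= 11.0905 u

11.0905


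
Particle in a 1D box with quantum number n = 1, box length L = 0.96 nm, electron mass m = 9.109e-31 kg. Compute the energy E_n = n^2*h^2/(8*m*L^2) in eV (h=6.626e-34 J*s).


E = n^2 * h^2 / (8 * m * L^2)
= 1^2 * (6.626e-34)^2 / (8 * 9.109e-31 * (0.96e-9)^2)
= 1 * 4.3904e-67 / (8 * 9.109e-31 * 9.2160e-19)
= 6.5373e-20 J
= 0.4081 eV

0.4081


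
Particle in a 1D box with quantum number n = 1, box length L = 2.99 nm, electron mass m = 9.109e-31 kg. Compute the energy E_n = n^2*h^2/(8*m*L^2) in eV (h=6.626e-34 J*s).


E = n^2 * h^2 / (8 * m * L^2)
= 1^2 * (6.626e-34)^2 / (8 * 9.109e-31 * (2.99e-9)^2)
= 1 * 4.3904e-67 / (8 * 9.109e-31 * 8.9401e-18)
= 6.7391e-21 J
= 0.0421 eV

0.0421


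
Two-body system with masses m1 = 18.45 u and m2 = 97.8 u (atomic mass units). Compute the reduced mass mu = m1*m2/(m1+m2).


mu = m1 * m2 / (m1 + m2)
= 18.45 * 97.8 / (18.45 + 97.8)
= 1804.41 / 116.25
= 15.5218 u

15.5218


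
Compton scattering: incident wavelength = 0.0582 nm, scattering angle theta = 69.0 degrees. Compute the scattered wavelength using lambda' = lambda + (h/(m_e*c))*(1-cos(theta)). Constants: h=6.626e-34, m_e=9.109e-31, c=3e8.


Compton wavelength: h/(m_e*c) = 2.4247e-12 m
d_lambda = 2.4247e-12 * (1 - cos(69.0 deg))
= 2.4247e-12 * 0.641632
= 1.5558e-12 m = 0.001556 nm
lambda' = 0.0582 + 0.001556
= 0.059756 nm

0.059756


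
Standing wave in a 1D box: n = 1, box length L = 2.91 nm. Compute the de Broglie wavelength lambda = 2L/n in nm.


lambda = 2L / n
= 2 * 2.91 / 1
= 5.82 / 1
= 5.82 nm

5.82


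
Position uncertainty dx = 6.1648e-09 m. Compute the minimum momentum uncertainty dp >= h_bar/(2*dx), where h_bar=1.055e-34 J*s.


dp = h_bar / (2 * dx)
= 1.055e-34 / (2 * 6.1648e-09)
= 1.055e-34 / 1.2330e-08
= 8.5566e-27 kg*m/s

8.5566e-27


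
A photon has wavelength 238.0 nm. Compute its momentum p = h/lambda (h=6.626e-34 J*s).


p = h / lambda
= 6.626e-34 / (238.0e-9)
= 6.626e-34 / 2.3800e-07
= 2.7840e-27 kg*m/s

2.7840e-27


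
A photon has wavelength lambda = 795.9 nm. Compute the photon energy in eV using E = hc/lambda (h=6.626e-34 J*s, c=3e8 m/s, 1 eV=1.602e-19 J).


E = hc / lambda
= (6.626e-34)(3e8) / (795.9e-9)
= 1.9878e-25 / 7.9590e-07
= 2.4975e-19 J
Converting to eV: 2.4975e-19 / 1.602e-19
= 1.559 eV

1.559


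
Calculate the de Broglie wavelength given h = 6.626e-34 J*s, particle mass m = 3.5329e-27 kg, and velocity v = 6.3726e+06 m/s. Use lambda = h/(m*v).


lambda = h / (m * v)
= 6.626e-34 / (3.5329e-27 * 6.3726e+06)
= 6.626e-34 / 2.2514e-20
= 2.9431e-14 m

2.9431e-14


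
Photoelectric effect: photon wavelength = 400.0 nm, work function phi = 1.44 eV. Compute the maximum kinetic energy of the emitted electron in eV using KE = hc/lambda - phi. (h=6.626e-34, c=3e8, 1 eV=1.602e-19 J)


E_photon = hc / lambda
= (6.626e-34)(3e8) / (400.0e-9)
= 4.9695e-19 J
= 3.1021 eV
KE = E_photon - phi
= 3.1021 - 1.44
= 1.6621 eV

1.6621


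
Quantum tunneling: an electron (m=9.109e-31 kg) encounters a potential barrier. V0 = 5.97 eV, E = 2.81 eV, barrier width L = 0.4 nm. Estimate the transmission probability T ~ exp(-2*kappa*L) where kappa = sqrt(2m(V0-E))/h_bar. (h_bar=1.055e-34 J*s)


V0 - E = 3.16 eV = 5.0623e-19 J
kappa = sqrt(2 * m * (V0-E)) / h_bar
= sqrt(2 * 9.109e-31 * 5.0623e-19) / 1.055e-34
= 9.1028e+09 /m
2*kappa*L = 2 * 9.1028e+09 * 0.4e-9
= 7.2822
T = exp(-7.2822) = 6.876702e-04

6.876702e-04


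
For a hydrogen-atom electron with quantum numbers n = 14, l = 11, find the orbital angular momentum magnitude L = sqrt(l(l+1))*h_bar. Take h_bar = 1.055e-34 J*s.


L = sqrt(l*(l+1)) * h_bar
= sqrt(11 * 12) * 1.055e-34
= sqrt(132) * 1.055e-34
= 11.4891 * 1.055e-34
= 1.2121e-33 J*s

1.2121e-33


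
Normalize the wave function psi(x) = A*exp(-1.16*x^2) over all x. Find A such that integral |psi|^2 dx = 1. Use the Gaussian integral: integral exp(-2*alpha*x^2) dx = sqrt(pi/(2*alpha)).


integral |psi|^2 dx = A^2 * sqrt(pi/(2*alpha)) = 1
A^2 = sqrt(2*alpha/pi)
= sqrt(2 * 1.16 / pi)
= 0.859348
A = sqrt(0.859348)
= 0.927

0.927


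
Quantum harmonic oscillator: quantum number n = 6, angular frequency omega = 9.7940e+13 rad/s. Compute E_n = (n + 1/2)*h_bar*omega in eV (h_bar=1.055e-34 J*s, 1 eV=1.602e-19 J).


E = (n + 1/2) * h_bar * omega
= (6 + 0.5) * 1.055e-34 * 9.7940e+13
= 6.5 * 1.0333e-20
= 6.7162e-20 J
= 0.4192 eV

0.4192


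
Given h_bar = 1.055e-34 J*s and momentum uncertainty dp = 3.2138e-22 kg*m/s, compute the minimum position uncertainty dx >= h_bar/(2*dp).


dx = h_bar / (2 * dp)
= 1.055e-34 / (2 * 3.2138e-22)
= 1.055e-34 / 6.4276e-22
= 1.6414e-13 m

1.6414e-13


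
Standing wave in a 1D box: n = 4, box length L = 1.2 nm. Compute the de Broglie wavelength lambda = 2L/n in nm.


lambda = 2L / n
= 2 * 1.2 / 4
= 2.4 / 4
= 0.6 nm

0.6


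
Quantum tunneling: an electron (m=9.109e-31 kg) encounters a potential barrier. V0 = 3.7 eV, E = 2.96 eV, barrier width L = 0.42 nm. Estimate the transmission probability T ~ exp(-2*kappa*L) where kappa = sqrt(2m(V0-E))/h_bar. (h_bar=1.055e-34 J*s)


V0 - E = 0.74 eV = 1.1855e-19 J
kappa = sqrt(2 * m * (V0-E)) / h_bar
= sqrt(2 * 9.109e-31 * 1.1855e-19) / 1.055e-34
= 4.4050e+09 /m
2*kappa*L = 2 * 4.4050e+09 * 0.42e-9
= 3.7002
T = exp(-3.7002) = 2.471877e-02

2.471877e-02


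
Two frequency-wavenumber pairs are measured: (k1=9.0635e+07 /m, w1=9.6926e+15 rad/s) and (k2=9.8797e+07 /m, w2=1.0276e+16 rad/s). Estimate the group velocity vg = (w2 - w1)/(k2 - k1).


vg = (w2 - w1) / (k2 - k1)
= (1.0276e+16 - 9.6926e+15) / (9.8797e+07 - 9.0635e+07)
= 5.8340e+14 / 8.1620e+06
= 7.1478e+07 m/s

7.1478e+07


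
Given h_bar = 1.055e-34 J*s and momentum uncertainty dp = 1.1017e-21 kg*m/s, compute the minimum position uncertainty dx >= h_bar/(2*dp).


dx = h_bar / (2 * dp)
= 1.055e-34 / (2 * 1.1017e-21)
= 1.055e-34 / 2.2034e-21
= 4.7881e-14 m

4.7881e-14


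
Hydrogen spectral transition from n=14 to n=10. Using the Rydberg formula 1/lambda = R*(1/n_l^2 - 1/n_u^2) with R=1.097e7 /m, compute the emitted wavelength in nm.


1/lambda = R * (1/n_l^2 - 1/n_u^2)
= 1.097e7 * (1/10^2 - 1/14^2)
= 1.097e7 * (0.01 - 0.005102)
= 1.097e7 * 0.004898
= 5.3731e+04 /m
lambda = 1 / 5.3731e+04 = 18611.3643 nm

18611.3643


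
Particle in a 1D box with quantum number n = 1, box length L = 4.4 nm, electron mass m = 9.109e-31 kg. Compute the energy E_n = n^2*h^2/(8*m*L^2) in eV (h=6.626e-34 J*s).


E = n^2 * h^2 / (8 * m * L^2)
= 1^2 * (6.626e-34)^2 / (8 * 9.109e-31 * (4.4e-9)^2)
= 1 * 4.3904e-67 / (8 * 9.109e-31 * 1.9360e-17)
= 3.1120e-21 J
= 0.0194 eV

0.0194


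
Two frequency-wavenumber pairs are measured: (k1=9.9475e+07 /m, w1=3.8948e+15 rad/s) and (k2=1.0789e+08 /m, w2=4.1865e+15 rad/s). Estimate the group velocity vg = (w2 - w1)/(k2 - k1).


vg = (w2 - w1) / (k2 - k1)
= (4.1865e+15 - 3.8948e+15) / (1.0789e+08 - 9.9475e+07)
= 2.9170e+14 / 8.4150e+06
= 3.4664e+07 m/s

3.4664e+07


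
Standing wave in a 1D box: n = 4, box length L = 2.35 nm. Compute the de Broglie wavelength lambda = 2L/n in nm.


lambda = 2L / n
= 2 * 2.35 / 4
= 4.7 / 4
= 1.175 nm

1.175


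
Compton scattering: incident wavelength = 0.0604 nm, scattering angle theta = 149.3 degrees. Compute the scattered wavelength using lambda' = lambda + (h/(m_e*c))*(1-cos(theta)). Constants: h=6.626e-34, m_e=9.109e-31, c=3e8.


Compton wavelength: h/(m_e*c) = 2.4247e-12 m
d_lambda = 2.4247e-12 * (1 - cos(149.3 deg))
= 2.4247e-12 * 1.859852
= 4.5096e-12 m = 0.00451 nm
lambda' = 0.0604 + 0.00451
= 0.06491 nm

0.06491


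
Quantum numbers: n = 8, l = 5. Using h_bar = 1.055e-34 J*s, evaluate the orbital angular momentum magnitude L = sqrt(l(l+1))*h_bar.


L = sqrt(l*(l+1)) * h_bar
= sqrt(5 * 6) * 1.055e-34
= sqrt(30) * 1.055e-34
= 5.4772 * 1.055e-34
= 5.7785e-34 J*s

5.7785e-34


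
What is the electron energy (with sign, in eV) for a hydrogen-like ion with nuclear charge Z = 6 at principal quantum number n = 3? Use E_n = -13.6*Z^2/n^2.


E_n = -13.6 * Z^2 / n^2
= -13.6 * 6^2 / 3^2
= -13.6 * 36 / 9
= -54.4 eV

-54.4


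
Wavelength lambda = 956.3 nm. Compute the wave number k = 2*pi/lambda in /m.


k = 2 * pi / lambda
= 6.2832 / (956.3e-9)
= 6.2832 / 9.5630e-07
= 6.5703e+06 /m

6.5703e+06


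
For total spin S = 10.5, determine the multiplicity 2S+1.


Spin multiplicity = 2S + 1
= 2 * 10.5 + 1
= 21.0 + 1
= 22

22


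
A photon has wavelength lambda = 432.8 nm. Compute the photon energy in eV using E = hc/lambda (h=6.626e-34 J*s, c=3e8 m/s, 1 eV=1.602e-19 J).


E = hc / lambda
= (6.626e-34)(3e8) / (432.8e-9)
= 1.9878e-25 / 4.3280e-07
= 4.5929e-19 J
Converting to eV: 4.5929e-19 / 1.602e-19
= 2.867 eV

2.867


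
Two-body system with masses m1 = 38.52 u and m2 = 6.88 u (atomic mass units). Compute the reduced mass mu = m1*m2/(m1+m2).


mu = m1 * m2 / (m1 + m2)
= 38.52 * 6.88 / (38.52 + 6.88)
= 265.0176 / 45.4
= 5.8374 u

5.8374


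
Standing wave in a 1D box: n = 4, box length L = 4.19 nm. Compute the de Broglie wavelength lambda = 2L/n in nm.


lambda = 2L / n
= 2 * 4.19 / 4
= 8.38 / 4
= 2.095 nm

2.095


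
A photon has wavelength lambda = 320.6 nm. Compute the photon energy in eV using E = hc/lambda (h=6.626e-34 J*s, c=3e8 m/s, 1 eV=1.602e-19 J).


E = hc / lambda
= (6.626e-34)(3e8) / (320.6e-9)
= 1.9878e-25 / 3.2060e-07
= 6.2002e-19 J
Converting to eV: 6.2002e-19 / 1.602e-19
= 3.8703 eV

3.8703


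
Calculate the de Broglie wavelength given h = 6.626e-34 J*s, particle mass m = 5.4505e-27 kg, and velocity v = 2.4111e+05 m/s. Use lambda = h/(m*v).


lambda = h / (m * v)
= 6.626e-34 / (5.4505e-27 * 2.4111e+05)
= 6.626e-34 / 1.3142e-21
= 5.0420e-13 m

5.0420e-13


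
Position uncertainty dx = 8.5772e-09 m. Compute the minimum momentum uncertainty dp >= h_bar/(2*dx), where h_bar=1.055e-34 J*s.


dp = h_bar / (2 * dx)
= 1.055e-34 / (2 * 8.5772e-09)
= 1.055e-34 / 1.7154e-08
= 6.1500e-27 kg*m/s

6.1500e-27


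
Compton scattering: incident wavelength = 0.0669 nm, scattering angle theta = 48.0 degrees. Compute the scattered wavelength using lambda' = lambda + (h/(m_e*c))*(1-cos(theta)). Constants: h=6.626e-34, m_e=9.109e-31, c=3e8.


Compton wavelength: h/(m_e*c) = 2.4247e-12 m
d_lambda = 2.4247e-12 * (1 - cos(48.0 deg))
= 2.4247e-12 * 0.330869
= 8.0226e-13 m = 0.000802 nm
lambda' = 0.0669 + 0.000802
= 0.067702 nm

0.067702


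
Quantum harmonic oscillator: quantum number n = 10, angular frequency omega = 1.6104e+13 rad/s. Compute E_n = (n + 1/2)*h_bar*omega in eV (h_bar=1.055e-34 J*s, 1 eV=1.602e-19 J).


E = (n + 1/2) * h_bar * omega
= (10 + 0.5) * 1.055e-34 * 1.6104e+13
= 10.5 * 1.6990e-21
= 1.7839e-20 J
= 0.1114 eV

0.1114


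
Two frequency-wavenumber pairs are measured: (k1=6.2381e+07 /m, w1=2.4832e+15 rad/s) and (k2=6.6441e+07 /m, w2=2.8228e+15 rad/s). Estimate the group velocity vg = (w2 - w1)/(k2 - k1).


vg = (w2 - w1) / (k2 - k1)
= (2.8228e+15 - 2.4832e+15) / (6.6441e+07 - 6.2381e+07)
= 3.3960e+14 / 4.0600e+06
= 8.3645e+07 m/s

8.3645e+07


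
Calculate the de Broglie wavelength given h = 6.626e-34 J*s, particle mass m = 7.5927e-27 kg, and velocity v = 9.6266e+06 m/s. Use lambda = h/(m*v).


lambda = h / (m * v)
= 6.626e-34 / (7.5927e-27 * 9.6266e+06)
= 6.626e-34 / 7.3092e-20
= 9.0653e-15 m

9.0653e-15


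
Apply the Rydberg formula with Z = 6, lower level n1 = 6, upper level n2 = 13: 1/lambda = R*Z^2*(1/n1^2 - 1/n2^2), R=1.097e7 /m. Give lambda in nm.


1/lambda = R * Z^2 * (1/n1^2 - 1/n2^2)
= 1.097e7 * 6^2 * (1/6^2 - 1/13^2)
= 1.097e7 * 36 * (0.027778 - 0.005917)
= 8.6332e+06 /m
lambda = 1 / 8.6332e+06
= 115.832 nm

115.832


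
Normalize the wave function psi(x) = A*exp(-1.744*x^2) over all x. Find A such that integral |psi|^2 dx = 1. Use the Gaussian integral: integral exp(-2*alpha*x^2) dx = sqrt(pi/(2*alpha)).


integral |psi|^2 dx = A^2 * sqrt(pi/(2*alpha)) = 1
A^2 = sqrt(2*alpha/pi)
= sqrt(2 * 1.744 / pi)
= 1.053691
A = sqrt(1.053691)
= 1.0265

1.0265


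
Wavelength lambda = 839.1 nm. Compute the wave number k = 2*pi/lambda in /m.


k = 2 * pi / lambda
= 6.2832 / (839.1e-9)
= 6.2832 / 8.3910e-07
= 7.4880e+06 /m

7.4880e+06


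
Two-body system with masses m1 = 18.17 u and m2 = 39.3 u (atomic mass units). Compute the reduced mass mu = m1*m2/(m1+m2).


mu = m1 * m2 / (m1 + m2)
= 18.17 * 39.3 / (18.17 + 39.3)
= 714.081 / 57.47
= 12.4253 u

12.4253


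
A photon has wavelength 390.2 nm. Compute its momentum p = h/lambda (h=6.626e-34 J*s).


p = h / lambda
= 6.626e-34 / (390.2e-9)
= 6.626e-34 / 3.9020e-07
= 1.6981e-27 kg*m/s

1.6981e-27


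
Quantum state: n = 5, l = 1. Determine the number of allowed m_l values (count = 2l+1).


m_l ranges from -l to +l in integer steps
So m_l goes from -1 to +1
Count = 2l + 1 = 2*1 + 1
= 3

3


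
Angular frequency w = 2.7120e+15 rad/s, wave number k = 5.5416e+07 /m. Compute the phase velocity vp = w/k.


vp = w / k
= 2.7120e+15 / 5.5416e+07
= 4.8939e+07 m/s

4.8939e+07


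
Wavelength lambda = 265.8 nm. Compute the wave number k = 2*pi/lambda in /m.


k = 2 * pi / lambda
= 6.2832 / (265.8e-9)
= 6.2832 / 2.6580e-07
= 2.3639e+07 /m

2.3639e+07


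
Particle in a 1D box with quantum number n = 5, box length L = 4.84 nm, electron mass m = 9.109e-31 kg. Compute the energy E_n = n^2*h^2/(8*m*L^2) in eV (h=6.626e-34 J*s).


E = n^2 * h^2 / (8 * m * L^2)
= 5^2 * (6.626e-34)^2 / (8 * 9.109e-31 * (4.84e-9)^2)
= 25 * 4.3904e-67 / (8 * 9.109e-31 * 2.3426e-17)
= 6.4297e-20 J
= 0.4014 eV

0.4014


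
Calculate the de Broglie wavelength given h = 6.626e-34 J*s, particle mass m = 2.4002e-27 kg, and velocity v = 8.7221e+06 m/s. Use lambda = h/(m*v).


lambda = h / (m * v)
= 6.626e-34 / (2.4002e-27 * 8.7221e+06)
= 6.626e-34 / 2.0935e-20
= 3.1651e-14 m

3.1651e-14


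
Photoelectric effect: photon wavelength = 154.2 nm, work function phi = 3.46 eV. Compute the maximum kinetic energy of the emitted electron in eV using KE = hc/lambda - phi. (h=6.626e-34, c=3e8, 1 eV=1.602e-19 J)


E_photon = hc / lambda
= (6.626e-34)(3e8) / (154.2e-9)
= 1.2891e-18 J
= 8.0468 eV
KE = E_photon - phi
= 8.0468 - 3.46
= 4.5868 eV

4.5868


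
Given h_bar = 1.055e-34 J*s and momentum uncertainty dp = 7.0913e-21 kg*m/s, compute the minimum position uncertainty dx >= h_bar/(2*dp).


dx = h_bar / (2 * dp)
= 1.055e-34 / (2 * 7.0913e-21)
= 1.055e-34 / 1.4183e-20
= 7.4387e-15 m

7.4387e-15


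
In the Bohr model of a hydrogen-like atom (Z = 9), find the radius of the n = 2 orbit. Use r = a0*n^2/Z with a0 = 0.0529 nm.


r = a0 * n^2 / Z
= 0.0529 * 2^2 / 9
= 0.0529 * 4 / 9
= 0.0235 nm

0.0235


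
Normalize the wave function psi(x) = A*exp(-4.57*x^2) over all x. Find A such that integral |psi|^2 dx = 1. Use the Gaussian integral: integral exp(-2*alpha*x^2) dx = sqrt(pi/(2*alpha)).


integral |psi|^2 dx = A^2 * sqrt(pi/(2*alpha)) = 1
A^2 = sqrt(2*alpha/pi)
= sqrt(2 * 4.57 / pi)
= 1.705682
A = sqrt(1.705682)
= 1.306

1.306


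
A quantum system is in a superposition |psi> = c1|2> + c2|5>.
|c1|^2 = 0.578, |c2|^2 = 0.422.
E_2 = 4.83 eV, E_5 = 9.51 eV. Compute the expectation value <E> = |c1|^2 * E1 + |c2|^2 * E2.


<E> = |c1|^2 * E1 + |c2|^2 * E2
= 0.578 * 4.83 + 0.422 * 9.51
= 2.7917 + 4.0132
= 6.805 eV

6.805


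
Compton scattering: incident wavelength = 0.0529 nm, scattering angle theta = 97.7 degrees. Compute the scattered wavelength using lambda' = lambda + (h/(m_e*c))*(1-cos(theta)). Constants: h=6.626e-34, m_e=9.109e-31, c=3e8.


Compton wavelength: h/(m_e*c) = 2.4247e-12 m
d_lambda = 2.4247e-12 * (1 - cos(97.7 deg))
= 2.4247e-12 * 1.133986
= 2.7496e-12 m = 0.00275 nm
lambda' = 0.0529 + 0.00275
= 0.05565 nm

0.05565


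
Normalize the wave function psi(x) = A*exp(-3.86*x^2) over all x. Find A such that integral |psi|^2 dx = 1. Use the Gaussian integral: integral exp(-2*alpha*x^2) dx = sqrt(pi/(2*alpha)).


integral |psi|^2 dx = A^2 * sqrt(pi/(2*alpha)) = 1
A^2 = sqrt(2*alpha/pi)
= sqrt(2 * 3.86 / pi)
= 1.567594
A = sqrt(1.567594)
= 1.252

1.252


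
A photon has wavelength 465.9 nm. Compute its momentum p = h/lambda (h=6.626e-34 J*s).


p = h / lambda
= 6.626e-34 / (465.9e-9)
= 6.626e-34 / 4.6590e-07
= 1.4222e-27 kg*m/s

1.4222e-27


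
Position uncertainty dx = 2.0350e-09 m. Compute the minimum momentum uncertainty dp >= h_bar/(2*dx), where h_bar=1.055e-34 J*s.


dp = h_bar / (2 * dx)
= 1.055e-34 / (2 * 2.0350e-09)
= 1.055e-34 / 4.0700e-09
= 2.5921e-26 kg*m/s

2.5921e-26


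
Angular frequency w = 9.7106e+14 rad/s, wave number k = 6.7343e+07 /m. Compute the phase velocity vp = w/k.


vp = w / k
= 9.7106e+14 / 6.7343e+07
= 1.4420e+07 m/s

1.4420e+07


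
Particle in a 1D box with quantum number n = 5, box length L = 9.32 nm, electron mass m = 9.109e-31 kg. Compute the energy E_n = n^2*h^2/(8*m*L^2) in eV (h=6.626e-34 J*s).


E = n^2 * h^2 / (8 * m * L^2)
= 5^2 * (6.626e-34)^2 / (8 * 9.109e-31 * (9.32e-9)^2)
= 25 * 4.3904e-67 / (8 * 9.109e-31 * 8.6862e-17)
= 1.7340e-20 J
= 0.1082 eV

0.1082


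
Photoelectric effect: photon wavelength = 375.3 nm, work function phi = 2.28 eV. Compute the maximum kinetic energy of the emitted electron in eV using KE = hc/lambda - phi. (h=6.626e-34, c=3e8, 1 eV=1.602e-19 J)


E_photon = hc / lambda
= (6.626e-34)(3e8) / (375.3e-9)
= 5.2966e-19 J
= 3.3062 eV
KE = E_photon - phi
= 3.3062 - 2.28
= 1.0262 eV

1.0262


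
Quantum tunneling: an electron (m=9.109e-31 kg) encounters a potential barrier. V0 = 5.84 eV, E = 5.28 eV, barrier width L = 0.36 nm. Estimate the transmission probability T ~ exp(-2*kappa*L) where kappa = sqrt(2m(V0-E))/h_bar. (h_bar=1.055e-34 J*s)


V0 - E = 0.56 eV = 8.9712e-20 J
kappa = sqrt(2 * m * (V0-E)) / h_bar
= sqrt(2 * 9.109e-31 * 8.9712e-20) / 1.055e-34
= 3.8320e+09 /m
2*kappa*L = 2 * 3.8320e+09 * 0.36e-9
= 2.759
T = exp(-2.759) = 6.335350e-02

6.335350e-02
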